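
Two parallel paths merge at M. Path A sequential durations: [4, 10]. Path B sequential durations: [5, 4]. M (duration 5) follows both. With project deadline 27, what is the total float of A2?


Forward pass: ES(A2) = sum of predecessors on chain A = 4
EF = ES + duration = 4 + 10 = 14
Backward pass: LF(M) = deadline = 27; LS(M) = 27 - 5 = 22
LF(A2) = LS(M) - sum(successors on chain A) = 22 - 0 = 22
LS = LF - duration = 22 - 10 = 12
Total float = LS - ES = 12 - 4 = 8

8


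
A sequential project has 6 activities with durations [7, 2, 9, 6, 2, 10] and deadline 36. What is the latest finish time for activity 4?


LF(activity 4) = deadline - sum of successor durations
Successors: activities 5 through 6 with durations [2, 10]
Sum of successor durations = 12
LF = 36 - 12 = 24

24


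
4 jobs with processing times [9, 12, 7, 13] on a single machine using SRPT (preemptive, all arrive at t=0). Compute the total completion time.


Since all jobs arrive at t=0, SRPT equals SPT ordering.
SPT order: [7, 9, 12, 13]
Completion times:
  Job 1: p=7, C=7
  Job 2: p=9, C=16
  Job 3: p=12, C=28
  Job 4: p=13, C=41
Total completion time = 7 + 16 + 28 + 41 = 92

92


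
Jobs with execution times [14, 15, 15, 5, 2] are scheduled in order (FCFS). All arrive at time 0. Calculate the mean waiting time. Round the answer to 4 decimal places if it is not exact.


FCFS order (as given): [14, 15, 15, 5, 2]
Waiting times:
  Job 1: wait = 0
  Job 2: wait = 14
  Job 3: wait = 29
  Job 4: wait = 44
  Job 5: wait = 49
Sum of waiting times = 136
Average waiting time = 136/5 = 27.2

27.2


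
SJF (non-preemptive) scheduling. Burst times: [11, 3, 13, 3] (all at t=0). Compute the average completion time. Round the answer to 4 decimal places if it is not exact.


SJF order (ascending): [3, 3, 11, 13]
Completion times:
  Job 1: burst=3, C=3
  Job 2: burst=3, C=6
  Job 3: burst=11, C=17
  Job 4: burst=13, C=30
Average completion = 56/4 = 14.0

14.0


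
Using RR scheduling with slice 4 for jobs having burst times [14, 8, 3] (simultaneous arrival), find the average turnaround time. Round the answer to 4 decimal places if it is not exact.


Time quantum = 4
Execution trace:
  J1 runs 4 units, time = 4
  J2 runs 4 units, time = 8
  J3 runs 3 units, time = 11
  J1 runs 4 units, time = 15
  J2 runs 4 units, time = 19
  J1 runs 4 units, time = 23
  J1 runs 2 units, time = 25
Finish times: [25, 19, 11]
Average turnaround = 55/3 = 18.3333

18.3333


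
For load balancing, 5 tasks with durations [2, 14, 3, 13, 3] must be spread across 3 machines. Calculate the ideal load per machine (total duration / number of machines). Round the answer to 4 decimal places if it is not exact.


Total processing time = 2 + 14 + 3 + 13 + 3 = 35
Number of machines = 3
Ideal balanced load = 35 / 3 = 11.6667

11.6667


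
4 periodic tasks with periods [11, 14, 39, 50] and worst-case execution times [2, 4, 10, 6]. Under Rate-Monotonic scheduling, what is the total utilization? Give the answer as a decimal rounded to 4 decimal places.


Compute individual utilizations (exact fractions):
  Task 1: C/T = 2/11 (approx. 0.1818)
  Task 2: C/T = 4/14 = 2/7 (approx. 0.2857)
  Task 3: C/T = 10/39 (approx. 0.2564)
  Task 4: C/T = 6/50 = 3/25 (approx. 0.12)
Total utilization U = 2/11 + 2/7 + 10/39 + 3/25 = 63359/75075
Rounded to 4 decimal places: U = 0.8439
RM (Liu & Layland) bound for 4 tasks = 0.756828; compare with U = 63359/75075 (approx. 0.843943)
bound < U <= 1, so the RM sufficient condition is not met (inconclusive; an exact test such as response-time analysis is needed).

0.8439


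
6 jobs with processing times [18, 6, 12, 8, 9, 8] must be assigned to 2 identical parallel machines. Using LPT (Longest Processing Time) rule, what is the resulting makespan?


Sort jobs in decreasing order (LPT): [18, 12, 9, 8, 8, 6]
Assign each job to the least loaded machine:
  Machine 1: jobs [18, 8, 6], load = 32
  Machine 2: jobs [12, 9, 8], load = 29
Makespan = max load = 32

32


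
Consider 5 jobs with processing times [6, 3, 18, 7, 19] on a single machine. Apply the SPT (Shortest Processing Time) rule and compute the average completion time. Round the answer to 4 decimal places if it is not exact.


Sort jobs by processing time (SPT order): [3, 6, 7, 18, 19]
Compute completion times sequentially:
  Job 1: processing = 3, completes at 3
  Job 2: processing = 6, completes at 9
  Job 3: processing = 7, completes at 16
  Job 4: processing = 18, completes at 34
  Job 5: processing = 19, completes at 53
Sum of completion times = 115
Average completion time = 115/5 = 23.0

23.0


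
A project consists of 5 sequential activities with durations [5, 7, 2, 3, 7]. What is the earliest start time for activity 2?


Activity 2 starts after activities 1 through 1 complete.
Predecessor durations: [5]
ES = 5 = 5

5


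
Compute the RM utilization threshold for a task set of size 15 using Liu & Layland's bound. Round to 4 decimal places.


Compute 2^(1/15) = 1.0472941228
Subtract 1: 1.0472941228 - 1 = 0.0472941228
Multiply by n: 15 * 0.0472941228 = 0.7094118420
Round to 4 dp: 0.7094

0.7094


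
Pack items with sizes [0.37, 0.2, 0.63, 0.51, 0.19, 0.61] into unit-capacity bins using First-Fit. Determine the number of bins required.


Place items sequentially using First-Fit:
  Item 0.37 -> new Bin 1
  Item 0.2 -> Bin 1 (now 0.57)
  Item 0.63 -> new Bin 2
  Item 0.51 -> new Bin 3
  Item 0.19 -> Bin 1 (now 0.76)
  Item 0.61 -> new Bin 4
Total bins used = 4

4


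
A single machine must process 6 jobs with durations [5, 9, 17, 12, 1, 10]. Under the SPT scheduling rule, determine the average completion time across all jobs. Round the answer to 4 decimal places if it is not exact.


Sort jobs by processing time (SPT order): [1, 5, 9, 10, 12, 17]
Compute completion times sequentially:
  Job 1: processing = 1, completes at 1
  Job 2: processing = 5, completes at 6
  Job 3: processing = 9, completes at 15
  Job 4: processing = 10, completes at 25
  Job 5: processing = 12, completes at 37
  Job 6: processing = 17, completes at 54
Sum of completion times = 138
Average completion time = 138/6 = 23.0

23.0


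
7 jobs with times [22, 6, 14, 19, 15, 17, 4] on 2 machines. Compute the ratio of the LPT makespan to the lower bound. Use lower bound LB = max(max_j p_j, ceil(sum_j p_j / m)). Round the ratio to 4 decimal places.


LPT order: [22, 19, 17, 15, 14, 6, 4]
Machine loads after assignment: [47, 50]
LPT makespan = 50
Lower bound = max(max_job, ceil(total/2)) = max(22, 49) = 49
Ratio = 50 / 49 = 1.0204

1.0204


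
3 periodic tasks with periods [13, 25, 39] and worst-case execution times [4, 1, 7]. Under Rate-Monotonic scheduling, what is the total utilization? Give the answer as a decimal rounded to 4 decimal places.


Compute individual utilizations (exact fractions):
  Task 1: C/T = 4/13 (approx. 0.3077)
  Task 2: C/T = 1/25 (approx. 0.04)
  Task 3: C/T = 7/39 (approx. 0.1795)
Total utilization U = 4/13 + 1/25 + 7/39 = 514/975
Rounded to 4 decimal places: U = 0.5272
RM (Liu & Layland) bound for 3 tasks = 0.779763; compare with U = 514/975 (approx. 0.527179)
U <= bound, so schedulable by RM sufficient condition.

0.5272


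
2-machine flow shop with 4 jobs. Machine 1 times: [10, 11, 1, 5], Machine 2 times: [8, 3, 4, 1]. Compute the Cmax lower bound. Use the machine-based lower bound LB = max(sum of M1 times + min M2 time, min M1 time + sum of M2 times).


LB1 = sum(M1 times) + min(M2 times) = 27 + 1 = 28
LB2 = min(M1 times) + sum(M2 times) = 1 + 16 = 17
Lower bound = max(LB1, LB2) = max(28, 17) = 28

28


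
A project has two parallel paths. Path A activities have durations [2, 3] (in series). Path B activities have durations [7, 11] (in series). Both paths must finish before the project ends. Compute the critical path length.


Path A total = 2 + 3 = 5
Path B total = 7 + 11 = 18
Critical path = longest path = max(5, 18) = 18

18


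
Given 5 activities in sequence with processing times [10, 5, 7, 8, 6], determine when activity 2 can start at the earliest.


Activity 2 starts after activities 1 through 1 complete.
Predecessor durations: [10]
ES = 10 = 10

10


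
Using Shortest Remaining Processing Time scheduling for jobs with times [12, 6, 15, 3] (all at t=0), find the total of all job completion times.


Since all jobs arrive at t=0, SRPT equals SPT ordering.
SPT order: [3, 6, 12, 15]
Completion times:
  Job 1: p=3, C=3
  Job 2: p=6, C=9
  Job 3: p=12, C=21
  Job 4: p=15, C=36
Total completion time = 3 + 9 + 21 + 36 = 69

69


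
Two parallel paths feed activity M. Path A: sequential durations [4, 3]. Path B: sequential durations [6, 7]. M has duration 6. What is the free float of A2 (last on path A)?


ES(A2) = sum of predecessors on chain A = 4
EF(A2) = ES + duration = 4 + 3 = 7
Successor of A2 is M. ES(M) = max(sum(A), sum(B)) = max(7, 13) = 13
Free float = ES(successor) - EF(current) = 13 - 7 = 6

6


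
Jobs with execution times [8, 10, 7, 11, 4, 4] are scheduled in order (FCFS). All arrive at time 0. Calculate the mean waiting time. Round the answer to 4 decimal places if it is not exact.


FCFS order (as given): [8, 10, 7, 11, 4, 4]
Waiting times:
  Job 1: wait = 0
  Job 2: wait = 8
  Job 3: wait = 18
  Job 4: wait = 25
  Job 5: wait = 36
  Job 6: wait = 40
Sum of waiting times = 127
Average waiting time = 127/6 = 21.1667

21.1667


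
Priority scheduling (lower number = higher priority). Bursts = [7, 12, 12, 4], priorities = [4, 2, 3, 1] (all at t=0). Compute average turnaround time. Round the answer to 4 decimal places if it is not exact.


Sort by priority (ascending = highest first):
Order: [(1, 4), (2, 12), (3, 12), (4, 7)]
Completion times:
  Priority 1, burst=4, C=4
  Priority 2, burst=12, C=16
  Priority 3, burst=12, C=28
  Priority 4, burst=7, C=35
Average turnaround = 83/4 = 20.75

20.75


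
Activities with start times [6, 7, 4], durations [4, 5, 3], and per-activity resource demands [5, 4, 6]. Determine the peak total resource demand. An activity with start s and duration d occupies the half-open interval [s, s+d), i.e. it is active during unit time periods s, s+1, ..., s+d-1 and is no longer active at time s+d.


Each activity i is active on [start_i, start_i + duration_i).
Compute total resource usage per time slot:
  t=0: active resources = [], total = 0
  t=1: active resources = [], total = 0
  t=2: active resources = [], total = 0
  t=3: active resources = [], total = 0
  t=4: active resources = [6], total = 6
  t=5: active resources = [6], total = 6
  t=6: active resources = [5, 6], total = 11
  t=7: active resources = [5, 4], total = 9
  t=8: active resources = [5, 4], total = 9
  t=9: active resources = [5, 4], total = 9
  t=10: active resources = [4], total = 4
  t=11: active resources = [4], total = 4
Peak resource demand = 11

11


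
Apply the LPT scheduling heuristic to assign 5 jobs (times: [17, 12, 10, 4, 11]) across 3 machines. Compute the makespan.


Sort jobs in decreasing order (LPT): [17, 12, 11, 10, 4]
Assign each job to the least loaded machine:
  Machine 1: jobs [17], load = 17
  Machine 2: jobs [12, 4], load = 16
  Machine 3: jobs [11, 10], load = 21
Makespan = max load = 21

21


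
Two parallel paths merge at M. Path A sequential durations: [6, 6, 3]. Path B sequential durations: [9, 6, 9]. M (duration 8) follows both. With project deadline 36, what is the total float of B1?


Forward pass: ES(B1) = sum of predecessors on chain B = 0
EF = ES + duration = 0 + 9 = 9
Backward pass: LF(M) = deadline = 36; LS(M) = 36 - 8 = 28
LF(B1) = LS(M) - sum(successors on chain B) = 28 - 15 = 13
LS = LF - duration = 13 - 9 = 4
Total float = LS - ES = 4 - 0 = 4

4


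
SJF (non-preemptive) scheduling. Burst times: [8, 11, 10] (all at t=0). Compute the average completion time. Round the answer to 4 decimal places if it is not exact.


SJF order (ascending): [8, 10, 11]
Completion times:
  Job 1: burst=8, C=8
  Job 2: burst=10, C=18
  Job 3: burst=11, C=29
Average completion = 55/3 = 18.3333

18.3333


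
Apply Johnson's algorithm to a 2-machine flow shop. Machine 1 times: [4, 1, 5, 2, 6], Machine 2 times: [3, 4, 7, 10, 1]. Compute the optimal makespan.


Apply Johnson's rule:
  Group 1 (a <= b): [(2, 1, 4), (4, 2, 10), (3, 5, 7)]
  Group 2 (a > b): [(1, 4, 3), (5, 6, 1)]
Optimal job order: [2, 4, 3, 1, 5]
Schedule:
  Job 2: M1 done at 1, M2 done at 5
  Job 4: M1 done at 3, M2 done at 15
  Job 3: M1 done at 8, M2 done at 22
  Job 1: M1 done at 12, M2 done at 25
  Job 5: M1 done at 18, M2 done at 26
Makespan = 26

26


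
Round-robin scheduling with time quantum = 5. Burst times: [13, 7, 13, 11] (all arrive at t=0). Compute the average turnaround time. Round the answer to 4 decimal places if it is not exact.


Time quantum = 5
Execution trace:
  J1 runs 5 units, time = 5
  J2 runs 5 units, time = 10
  J3 runs 5 units, time = 15
  J4 runs 5 units, time = 20
  J1 runs 5 units, time = 25
  J2 runs 2 units, time = 27
  J3 runs 5 units, time = 32
  J4 runs 5 units, time = 37
  J1 runs 3 units, time = 40
  J3 runs 3 units, time = 43
  J4 runs 1 units, time = 44
Finish times: [40, 27, 43, 44]
Average turnaround = 154/4 = 38.5

38.5


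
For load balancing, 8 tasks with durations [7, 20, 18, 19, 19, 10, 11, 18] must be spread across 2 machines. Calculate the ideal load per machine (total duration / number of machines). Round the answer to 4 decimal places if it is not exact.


Total processing time = 7 + 20 + 18 + 19 + 19 + 10 + 11 + 18 = 122
Number of machines = 2
Ideal balanced load = 122 / 2 = 61.0

61.0


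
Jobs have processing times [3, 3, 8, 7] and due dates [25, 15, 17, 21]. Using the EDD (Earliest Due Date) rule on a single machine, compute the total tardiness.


Sort by due date (EDD order): [(3, 15), (8, 17), (7, 21), (3, 25)]
Compute completion times and tardiness:
  Job 1: p=3, d=15, C=3, tardiness=max(0,3-15)=0
  Job 2: p=8, d=17, C=11, tardiness=max(0,11-17)=0
  Job 3: p=7, d=21, C=18, tardiness=max(0,18-21)=0
  Job 4: p=3, d=25, C=21, tardiness=max(0,21-25)=0
Total tardiness = 0

0


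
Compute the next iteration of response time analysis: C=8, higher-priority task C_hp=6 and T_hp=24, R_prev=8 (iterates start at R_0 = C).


R_next = C + ceil(R_prev / T_hp) * C_hp
ceil(8 / 24) = ceil(0.3333) = 1
Interference = 1 * 6 = 6
R_next = 8 + 6 = 14

14


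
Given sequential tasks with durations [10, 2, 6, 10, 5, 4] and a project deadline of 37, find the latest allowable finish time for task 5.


LF(activity 5) = deadline - sum of successor durations
Successors: activities 6 through 6 with durations [4]
Sum of successor durations = 4
LF = 37 - 4 = 33

33


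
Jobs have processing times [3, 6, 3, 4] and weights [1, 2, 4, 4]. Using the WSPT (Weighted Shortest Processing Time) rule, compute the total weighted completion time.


Compute p/w ratios and sort ascending (WSPT): [(3, 4), (4, 4), (3, 1), (6, 2)]
Compute weighted completion times:
  Job (p=3,w=4): C=3, w*C=4*3=12
  Job (p=4,w=4): C=7, w*C=4*7=28
  Job (p=3,w=1): C=10, w*C=1*10=10
  Job (p=6,w=2): C=16, w*C=2*16=32
Total weighted completion time = 82

82


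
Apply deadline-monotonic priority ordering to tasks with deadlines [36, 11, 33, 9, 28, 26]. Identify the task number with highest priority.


Sort tasks by relative deadline (ascending):
  Task 4: deadline = 9
  Task 2: deadline = 11
  Task 6: deadline = 26
  Task 5: deadline = 28
  Task 3: deadline = 33
  Task 1: deadline = 36
Priority order (highest first): [4, 2, 6, 5, 3, 1]
Highest priority task = 4

4


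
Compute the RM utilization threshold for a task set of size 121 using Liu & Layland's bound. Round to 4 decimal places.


Compute 2^(1/121) = 1.0057449283
Subtract 1: 1.0057449283 - 1 = 0.0057449283
Multiply by n: 121 * 0.0057449283 = 0.6951363243
Round to 4 dp: 0.6951

0.6951


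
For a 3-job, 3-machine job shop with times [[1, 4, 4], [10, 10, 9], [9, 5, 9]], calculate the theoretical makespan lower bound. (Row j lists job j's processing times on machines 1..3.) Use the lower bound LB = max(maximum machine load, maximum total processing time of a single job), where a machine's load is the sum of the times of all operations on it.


Machine loads:
  Machine 1: 1 + 10 + 9 = 20
  Machine 2: 4 + 10 + 5 = 19
  Machine 3: 4 + 9 + 9 = 22
Max machine load = 22
Job totals:
  Job 1: 9
  Job 2: 29
  Job 3: 23
Max job total = 29
Lower bound = max(22, 29) = 29

29


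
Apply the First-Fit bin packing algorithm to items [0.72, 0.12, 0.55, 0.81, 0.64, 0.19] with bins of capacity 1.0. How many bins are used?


Place items sequentially using First-Fit:
  Item 0.72 -> new Bin 1
  Item 0.12 -> Bin 1 (now 0.84)
  Item 0.55 -> new Bin 2
  Item 0.81 -> new Bin 3
  Item 0.64 -> new Bin 4
  Item 0.19 -> Bin 2 (now 0.74)
Total bins used = 4

4


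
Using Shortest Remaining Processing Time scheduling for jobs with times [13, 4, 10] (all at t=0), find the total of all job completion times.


Since all jobs arrive at t=0, SRPT equals SPT ordering.
SPT order: [4, 10, 13]
Completion times:
  Job 1: p=4, C=4
  Job 2: p=10, C=14
  Job 3: p=13, C=27
Total completion time = 4 + 14 + 27 = 45

45


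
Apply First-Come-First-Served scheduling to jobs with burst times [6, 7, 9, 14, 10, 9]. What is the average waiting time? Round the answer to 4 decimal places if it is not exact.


FCFS order (as given): [6, 7, 9, 14, 10, 9]
Waiting times:
  Job 1: wait = 0
  Job 2: wait = 6
  Job 3: wait = 13
  Job 4: wait = 22
  Job 5: wait = 36
  Job 6: wait = 46
Sum of waiting times = 123
Average waiting time = 123/6 = 20.5

20.5


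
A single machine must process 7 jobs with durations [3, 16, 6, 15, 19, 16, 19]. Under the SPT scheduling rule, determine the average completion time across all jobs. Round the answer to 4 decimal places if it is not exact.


Sort jobs by processing time (SPT order): [3, 6, 15, 16, 16, 19, 19]
Compute completion times sequentially:
  Job 1: processing = 3, completes at 3
  Job 2: processing = 6, completes at 9
  Job 3: processing = 15, completes at 24
  Job 4: processing = 16, completes at 40
  Job 5: processing = 16, completes at 56
  Job 6: processing = 19, completes at 75
  Job 7: processing = 19, completes at 94
Sum of completion times = 301
Average completion time = 301/7 = 43.0

43.0


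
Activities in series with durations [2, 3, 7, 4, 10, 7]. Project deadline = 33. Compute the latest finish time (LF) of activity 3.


LF(activity 3) = deadline - sum of successor durations
Successors: activities 4 through 6 with durations [4, 10, 7]
Sum of successor durations = 21
LF = 33 - 21 = 12

12


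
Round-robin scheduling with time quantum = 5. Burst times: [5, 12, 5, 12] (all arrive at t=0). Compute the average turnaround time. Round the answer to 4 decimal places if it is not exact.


Time quantum = 5
Execution trace:
  J1 runs 5 units, time = 5
  J2 runs 5 units, time = 10
  J3 runs 5 units, time = 15
  J4 runs 5 units, time = 20
  J2 runs 5 units, time = 25
  J4 runs 5 units, time = 30
  J2 runs 2 units, time = 32
  J4 runs 2 units, time = 34
Finish times: [5, 32, 15, 34]
Average turnaround = 86/4 = 21.5

21.5


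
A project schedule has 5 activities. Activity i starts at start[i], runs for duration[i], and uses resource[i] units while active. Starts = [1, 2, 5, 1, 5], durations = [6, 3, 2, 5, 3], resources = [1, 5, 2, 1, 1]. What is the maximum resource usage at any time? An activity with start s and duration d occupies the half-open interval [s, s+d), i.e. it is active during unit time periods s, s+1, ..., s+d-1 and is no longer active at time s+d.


Each activity i is active on [start_i, start_i + duration_i).
Compute total resource usage per time slot:
  t=0: active resources = [], total = 0
  t=1: active resources = [1, 1], total = 2
  t=2: active resources = [1, 5, 1], total = 7
  t=3: active resources = [1, 5, 1], total = 7
  t=4: active resources = [1, 5, 1], total = 7
  t=5: active resources = [1, 2, 1, 1], total = 5
  t=6: active resources = [1, 2, 1], total = 4
  t=7: active resources = [1], total = 1
Peak resource demand = 7

7


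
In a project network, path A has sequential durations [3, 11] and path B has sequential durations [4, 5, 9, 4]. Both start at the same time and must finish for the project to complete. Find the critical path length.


Path A total = 3 + 11 = 14
Path B total = 4 + 5 + 9 + 4 = 22
Critical path = longest path = max(14, 22) = 22

22


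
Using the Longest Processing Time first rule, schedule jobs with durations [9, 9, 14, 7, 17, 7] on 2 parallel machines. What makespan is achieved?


Sort jobs in decreasing order (LPT): [17, 14, 9, 9, 7, 7]
Assign each job to the least loaded machine:
  Machine 1: jobs [17, 9, 7], load = 33
  Machine 2: jobs [14, 9, 7], load = 30
Makespan = max load = 33

33


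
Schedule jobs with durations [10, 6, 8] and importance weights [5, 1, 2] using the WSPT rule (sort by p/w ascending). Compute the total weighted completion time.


Compute p/w ratios and sort ascending (WSPT): [(10, 5), (8, 2), (6, 1)]
Compute weighted completion times:
  Job (p=10,w=5): C=10, w*C=5*10=50
  Job (p=8,w=2): C=18, w*C=2*18=36
  Job (p=6,w=1): C=24, w*C=1*24=24
Total weighted completion time = 110

110


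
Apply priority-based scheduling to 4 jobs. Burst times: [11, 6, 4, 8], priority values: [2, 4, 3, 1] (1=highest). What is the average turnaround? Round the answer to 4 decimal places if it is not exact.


Sort by priority (ascending = highest first):
Order: [(1, 8), (2, 11), (3, 4), (4, 6)]
Completion times:
  Priority 1, burst=8, C=8
  Priority 2, burst=11, C=19
  Priority 3, burst=4, C=23
  Priority 4, burst=6, C=29
Average turnaround = 79/4 = 19.75

19.75


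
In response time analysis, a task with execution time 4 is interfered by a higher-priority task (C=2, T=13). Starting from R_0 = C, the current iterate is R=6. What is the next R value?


R_next = C + ceil(R_prev / T_hp) * C_hp
ceil(6 / 13) = ceil(0.4615) = 1
Interference = 1 * 2 = 2
R_next = 4 + 2 = 6
R_next = R_prev, so the iteration has converged (response time = 6).

6


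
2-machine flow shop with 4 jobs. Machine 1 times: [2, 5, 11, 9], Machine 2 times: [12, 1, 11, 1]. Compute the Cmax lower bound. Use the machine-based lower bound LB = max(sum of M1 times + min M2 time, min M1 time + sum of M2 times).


LB1 = sum(M1 times) + min(M2 times) = 27 + 1 = 28
LB2 = min(M1 times) + sum(M2 times) = 2 + 25 = 27
Lower bound = max(LB1, LB2) = max(28, 27) = 28

28


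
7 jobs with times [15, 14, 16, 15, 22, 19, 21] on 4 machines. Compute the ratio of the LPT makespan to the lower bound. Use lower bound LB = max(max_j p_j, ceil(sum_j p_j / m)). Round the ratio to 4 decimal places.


LPT order: [22, 21, 19, 16, 15, 15, 14]
Machine loads after assignment: [22, 35, 34, 31]
LPT makespan = 35
Lower bound = max(max_job, ceil(total/4)) = max(22, 31) = 31
Ratio = 35 / 31 = 1.129

1.129


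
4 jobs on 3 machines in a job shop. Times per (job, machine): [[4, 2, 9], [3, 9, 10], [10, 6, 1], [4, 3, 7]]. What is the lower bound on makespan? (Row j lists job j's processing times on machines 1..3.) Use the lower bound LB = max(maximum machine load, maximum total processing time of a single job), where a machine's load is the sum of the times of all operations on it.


Machine loads:
  Machine 1: 4 + 3 + 10 + 4 = 21
  Machine 2: 2 + 9 + 6 + 3 = 20
  Machine 3: 9 + 10 + 1 + 7 = 27
Max machine load = 27
Job totals:
  Job 1: 15
  Job 2: 22
  Job 3: 17
  Job 4: 14
Max job total = 22
Lower bound = max(27, 22) = 27

27


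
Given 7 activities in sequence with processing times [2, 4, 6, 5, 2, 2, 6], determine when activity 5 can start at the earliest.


Activity 5 starts after activities 1 through 4 complete.
Predecessor durations: [2, 4, 6, 5]
ES = 2 + 4 + 6 + 5 = 17

17


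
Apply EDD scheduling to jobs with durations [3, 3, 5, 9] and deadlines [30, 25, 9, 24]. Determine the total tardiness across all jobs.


Sort by due date (EDD order): [(5, 9), (9, 24), (3, 25), (3, 30)]
Compute completion times and tardiness:
  Job 1: p=5, d=9, C=5, tardiness=max(0,5-9)=0
  Job 2: p=9, d=24, C=14, tardiness=max(0,14-24)=0
  Job 3: p=3, d=25, C=17, tardiness=max(0,17-25)=0
  Job 4: p=3, d=30, C=20, tardiness=max(0,20-30)=0
Total tardiness = 0

0


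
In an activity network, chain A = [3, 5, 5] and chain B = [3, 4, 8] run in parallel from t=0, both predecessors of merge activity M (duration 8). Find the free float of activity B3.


ES(B3) = sum of predecessors on chain B = 7
EF(B3) = ES + duration = 7 + 8 = 15
Successor of B3 is M. ES(M) = max(sum(A), sum(B)) = max(13, 15) = 15
Free float = ES(successor) - EF(current) = 15 - 15 = 0

0


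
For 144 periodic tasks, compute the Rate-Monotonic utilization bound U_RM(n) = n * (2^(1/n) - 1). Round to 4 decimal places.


Compute 2^(1/144) = 1.0048251257
Subtract 1: 1.0048251257 - 1 = 0.0048251257
Multiply by n: 144 * 0.0048251257 = 0.6948181008
Round to 4 dp: 0.6948

0.6948


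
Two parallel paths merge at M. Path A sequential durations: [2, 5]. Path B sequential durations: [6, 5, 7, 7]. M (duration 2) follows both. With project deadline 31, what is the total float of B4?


Forward pass: ES(B4) = sum of predecessors on chain B = 18
EF = ES + duration = 18 + 7 = 25
Backward pass: LF(M) = deadline = 31; LS(M) = 31 - 2 = 29
LF(B4) = LS(M) - sum(successors on chain B) = 29 - 0 = 29
LS = LF - duration = 29 - 7 = 22
Total float = LS - ES = 22 - 18 = 4

4


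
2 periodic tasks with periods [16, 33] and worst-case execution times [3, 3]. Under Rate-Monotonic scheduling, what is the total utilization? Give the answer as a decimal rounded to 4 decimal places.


Compute individual utilizations (exact fractions):
  Task 1: C/T = 3/16 (approx. 0.1875)
  Task 2: C/T = 3/33 = 1/11 (approx. 0.0909)
Total utilization U = 3/16 + 1/11 = 49/176
Rounded to 4 decimal places: U = 0.2784
RM (Liu & Layland) bound for 2 tasks = 0.828427; compare with U = 49/176 (approx. 0.278409)
U <= bound, so schedulable by RM sufficient condition.

0.2784


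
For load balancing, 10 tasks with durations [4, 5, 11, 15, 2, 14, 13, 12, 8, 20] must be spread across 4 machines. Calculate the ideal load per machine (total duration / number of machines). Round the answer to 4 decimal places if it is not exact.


Total processing time = 4 + 5 + 11 + 15 + 2 + 14 + 13 + 12 + 8 + 20 = 104
Number of machines = 4
Ideal balanced load = 104 / 4 = 26.0

26.0


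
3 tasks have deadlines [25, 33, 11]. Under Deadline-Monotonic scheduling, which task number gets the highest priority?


Sort tasks by relative deadline (ascending):
  Task 3: deadline = 11
  Task 1: deadline = 25
  Task 2: deadline = 33
Priority order (highest first): [3, 1, 2]
Highest priority task = 3

3


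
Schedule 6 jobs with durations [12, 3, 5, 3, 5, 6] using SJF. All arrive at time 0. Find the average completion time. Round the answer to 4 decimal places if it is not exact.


SJF order (ascending): [3, 3, 5, 5, 6, 12]
Completion times:
  Job 1: burst=3, C=3
  Job 2: burst=3, C=6
  Job 3: burst=5, C=11
  Job 4: burst=5, C=16
  Job 5: burst=6, C=22
  Job 6: burst=12, C=34
Average completion = 92/6 = 15.3333

15.3333


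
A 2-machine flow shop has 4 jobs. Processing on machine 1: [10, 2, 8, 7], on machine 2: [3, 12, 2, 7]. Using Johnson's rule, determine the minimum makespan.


Apply Johnson's rule:
  Group 1 (a <= b): [(2, 2, 12), (4, 7, 7)]
  Group 2 (a > b): [(1, 10, 3), (3, 8, 2)]
Optimal job order: [2, 4, 1, 3]
Schedule:
  Job 2: M1 done at 2, M2 done at 14
  Job 4: M1 done at 9, M2 done at 21
  Job 1: M1 done at 19, M2 done at 24
  Job 3: M1 done at 27, M2 done at 29
Makespan = 29

29


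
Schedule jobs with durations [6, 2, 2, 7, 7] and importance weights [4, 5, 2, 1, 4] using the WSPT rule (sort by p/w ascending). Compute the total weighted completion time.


Compute p/w ratios and sort ascending (WSPT): [(2, 5), (2, 2), (6, 4), (7, 4), (7, 1)]
Compute weighted completion times:
  Job (p=2,w=5): C=2, w*C=5*2=10
  Job (p=2,w=2): C=4, w*C=2*4=8
  Job (p=6,w=4): C=10, w*C=4*10=40
  Job (p=7,w=4): C=17, w*C=4*17=68
  Job (p=7,w=1): C=24, w*C=1*24=24
Total weighted completion time = 150

150


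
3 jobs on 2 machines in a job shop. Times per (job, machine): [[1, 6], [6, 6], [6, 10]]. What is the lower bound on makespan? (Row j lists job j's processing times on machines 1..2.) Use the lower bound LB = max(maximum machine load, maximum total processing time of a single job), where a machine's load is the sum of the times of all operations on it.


Machine loads:
  Machine 1: 1 + 6 + 6 = 13
  Machine 2: 6 + 6 + 10 = 22
Max machine load = 22
Job totals:
  Job 1: 7
  Job 2: 12
  Job 3: 16
Max job total = 16
Lower bound = max(22, 16) = 22

22


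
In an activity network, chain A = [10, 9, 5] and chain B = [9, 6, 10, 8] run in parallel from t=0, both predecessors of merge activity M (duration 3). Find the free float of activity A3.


ES(A3) = sum of predecessors on chain A = 19
EF(A3) = ES + duration = 19 + 5 = 24
Successor of A3 is M. ES(M) = max(sum(A), sum(B)) = max(24, 33) = 33
Free float = ES(successor) - EF(current) = 33 - 24 = 9

9


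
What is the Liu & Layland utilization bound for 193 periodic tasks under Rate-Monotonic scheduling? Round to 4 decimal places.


Compute 2^(1/193) = 1.0035978931
Subtract 1: 1.0035978931 - 1 = 0.0035978931
Multiply by n: 193 * 0.0035978931 = 0.6943933683
Round to 4 dp: 0.6944

0.6944


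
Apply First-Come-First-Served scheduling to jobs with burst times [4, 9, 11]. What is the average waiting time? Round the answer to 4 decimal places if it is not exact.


FCFS order (as given): [4, 9, 11]
Waiting times:
  Job 1: wait = 0
  Job 2: wait = 4
  Job 3: wait = 13
Sum of waiting times = 17
Average waiting time = 17/3 = 5.6667

5.6667


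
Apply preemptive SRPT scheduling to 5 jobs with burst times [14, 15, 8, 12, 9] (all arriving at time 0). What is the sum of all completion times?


Since all jobs arrive at t=0, SRPT equals SPT ordering.
SPT order: [8, 9, 12, 14, 15]
Completion times:
  Job 1: p=8, C=8
  Job 2: p=9, C=17
  Job 3: p=12, C=29
  Job 4: p=14, C=43
  Job 5: p=15, C=58
Total completion time = 8 + 17 + 29 + 43 + 58 = 155

155


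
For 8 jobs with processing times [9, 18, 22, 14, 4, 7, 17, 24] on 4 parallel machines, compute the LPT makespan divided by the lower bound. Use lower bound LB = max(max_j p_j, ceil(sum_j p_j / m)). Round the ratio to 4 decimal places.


LPT order: [24, 22, 18, 17, 14, 9, 7, 4]
Machine loads after assignment: [28, 29, 27, 31]
LPT makespan = 31
Lower bound = max(max_job, ceil(total/4)) = max(24, 29) = 29
Ratio = 31 / 29 = 1.069

1.069


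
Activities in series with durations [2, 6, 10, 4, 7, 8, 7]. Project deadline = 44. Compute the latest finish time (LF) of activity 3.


LF(activity 3) = deadline - sum of successor durations
Successors: activities 4 through 7 with durations [4, 7, 8, 7]
Sum of successor durations = 26
LF = 44 - 26 = 18

18


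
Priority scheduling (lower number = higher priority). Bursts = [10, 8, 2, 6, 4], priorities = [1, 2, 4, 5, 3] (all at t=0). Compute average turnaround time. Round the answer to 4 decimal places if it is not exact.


Sort by priority (ascending = highest first):
Order: [(1, 10), (2, 8), (3, 4), (4, 2), (5, 6)]
Completion times:
  Priority 1, burst=10, C=10
  Priority 2, burst=8, C=18
  Priority 3, burst=4, C=22
  Priority 4, burst=2, C=24
  Priority 5, burst=6, C=30
Average turnaround = 104/5 = 20.8

20.8


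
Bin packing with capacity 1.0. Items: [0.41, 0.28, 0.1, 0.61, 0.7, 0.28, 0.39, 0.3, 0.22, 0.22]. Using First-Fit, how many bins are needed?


Place items sequentially using First-Fit:
  Item 0.41 -> new Bin 1
  Item 0.28 -> Bin 1 (now 0.69)
  Item 0.1 -> Bin 1 (now 0.79)
  Item 0.61 -> new Bin 2
  Item 0.7 -> new Bin 3
  Item 0.28 -> Bin 2 (now 0.89)
  Item 0.39 -> new Bin 4
  Item 0.3 -> Bin 3 (now 1.0)
  Item 0.22 -> Bin 4 (now 0.61)
  Item 0.22 -> Bin 4 (now 0.83)
Total bins used = 4

4


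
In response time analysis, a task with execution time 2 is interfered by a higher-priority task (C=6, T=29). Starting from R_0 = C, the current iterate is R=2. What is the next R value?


R_next = C + ceil(R_prev / T_hp) * C_hp
ceil(2 / 29) = ceil(0.069) = 1
Interference = 1 * 6 = 6
R_next = 2 + 6 = 8

8


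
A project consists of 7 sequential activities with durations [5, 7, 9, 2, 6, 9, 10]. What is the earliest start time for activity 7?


Activity 7 starts after activities 1 through 6 complete.
Predecessor durations: [5, 7, 9, 2, 6, 9]
ES = 5 + 7 + 9 + 2 + 6 + 9 = 38

38


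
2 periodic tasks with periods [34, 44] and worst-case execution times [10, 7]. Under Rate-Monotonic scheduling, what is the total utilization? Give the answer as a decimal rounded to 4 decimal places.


Compute individual utilizations (exact fractions):
  Task 1: C/T = 10/34 = 5/17 (approx. 0.2941)
  Task 2: C/T = 7/44 (approx. 0.1591)
Total utilization U = 5/17 + 7/44 = 339/748
Rounded to 4 decimal places: U = 0.4532
RM (Liu & Layland) bound for 2 tasks = 0.828427; compare with U = 339/748 (approx. 0.453209)
U <= bound, so schedulable by RM sufficient condition.

0.4532


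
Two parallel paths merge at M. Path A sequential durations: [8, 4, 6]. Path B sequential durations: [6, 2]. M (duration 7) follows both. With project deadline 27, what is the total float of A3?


Forward pass: ES(A3) = sum of predecessors on chain A = 12
EF = ES + duration = 12 + 6 = 18
Backward pass: LF(M) = deadline = 27; LS(M) = 27 - 7 = 20
LF(A3) = LS(M) - sum(successors on chain A) = 20 - 0 = 20
LS = LF - duration = 20 - 6 = 14
Total float = LS - ES = 14 - 12 = 2

2


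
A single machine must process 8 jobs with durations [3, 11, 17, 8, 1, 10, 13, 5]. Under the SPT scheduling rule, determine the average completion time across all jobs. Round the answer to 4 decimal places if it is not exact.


Sort jobs by processing time (SPT order): [1, 3, 5, 8, 10, 11, 13, 17]
Compute completion times sequentially:
  Job 1: processing = 1, completes at 1
  Job 2: processing = 3, completes at 4
  Job 3: processing = 5, completes at 9
  Job 4: processing = 8, completes at 17
  Job 5: processing = 10, completes at 27
  Job 6: processing = 11, completes at 38
  Job 7: processing = 13, completes at 51
  Job 8: processing = 17, completes at 68
Sum of completion times = 215
Average completion time = 215/8 = 26.875

26.875


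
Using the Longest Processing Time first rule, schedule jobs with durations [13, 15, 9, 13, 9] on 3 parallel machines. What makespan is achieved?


Sort jobs in decreasing order (LPT): [15, 13, 13, 9, 9]
Assign each job to the least loaded machine:
  Machine 1: jobs [15], load = 15
  Machine 2: jobs [13, 9], load = 22
  Machine 3: jobs [13, 9], load = 22
Makespan = max load = 22

22


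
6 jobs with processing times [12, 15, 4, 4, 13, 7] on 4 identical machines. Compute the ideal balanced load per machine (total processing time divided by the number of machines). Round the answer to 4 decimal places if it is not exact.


Total processing time = 12 + 15 + 4 + 4 + 13 + 7 = 55
Number of machines = 4
Ideal balanced load = 55 / 4 = 13.75

13.75


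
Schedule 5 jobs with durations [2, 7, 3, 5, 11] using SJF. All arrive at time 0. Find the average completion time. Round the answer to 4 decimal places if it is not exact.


SJF order (ascending): [2, 3, 5, 7, 11]
Completion times:
  Job 1: burst=2, C=2
  Job 2: burst=3, C=5
  Job 3: burst=5, C=10
  Job 4: burst=7, C=17
  Job 5: burst=11, C=28
Average completion = 62/5 = 12.4

12.4


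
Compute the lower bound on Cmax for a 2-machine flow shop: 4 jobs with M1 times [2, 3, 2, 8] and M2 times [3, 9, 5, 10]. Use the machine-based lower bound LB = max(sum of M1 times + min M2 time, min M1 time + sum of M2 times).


LB1 = sum(M1 times) + min(M2 times) = 15 + 3 = 18
LB2 = min(M1 times) + sum(M2 times) = 2 + 27 = 29
Lower bound = max(LB1, LB2) = max(18, 29) = 29

29


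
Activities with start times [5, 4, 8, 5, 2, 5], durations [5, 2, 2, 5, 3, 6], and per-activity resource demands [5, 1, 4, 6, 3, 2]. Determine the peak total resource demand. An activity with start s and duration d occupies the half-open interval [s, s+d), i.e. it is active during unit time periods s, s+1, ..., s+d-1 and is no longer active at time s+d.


Each activity i is active on [start_i, start_i + duration_i).
Compute total resource usage per time slot:
  t=0: active resources = [], total = 0
  t=1: active resources = [], total = 0
  t=2: active resources = [3], total = 3
  t=3: active resources = [3], total = 3
  t=4: active resources = [1, 3], total = 4
  t=5: active resources = [5, 1, 6, 2], total = 14
  t=6: active resources = [5, 6, 2], total = 13
  t=7: active resources = [5, 6, 2], total = 13
  t=8: active resources = [5, 4, 6, 2], total = 17
  t=9: active resources = [5, 4, 6, 2], total = 17
  t=10: active resources = [2], total = 2
Peak resource demand = 17

17


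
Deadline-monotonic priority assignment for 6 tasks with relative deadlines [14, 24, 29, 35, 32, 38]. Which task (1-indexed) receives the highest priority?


Sort tasks by relative deadline (ascending):
  Task 1: deadline = 14
  Task 2: deadline = 24
  Task 3: deadline = 29
  Task 5: deadline = 32
  Task 4: deadline = 35
  Task 6: deadline = 38
Priority order (highest first): [1, 2, 3, 5, 4, 6]
Highest priority task = 1

1


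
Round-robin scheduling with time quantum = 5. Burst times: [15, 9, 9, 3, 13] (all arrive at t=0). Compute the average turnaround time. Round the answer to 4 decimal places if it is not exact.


Time quantum = 5
Execution trace:
  J1 runs 5 units, time = 5
  J2 runs 5 units, time = 10
  J3 runs 5 units, time = 15
  J4 runs 3 units, time = 18
  J5 runs 5 units, time = 23
  J1 runs 5 units, time = 28
  J2 runs 4 units, time = 32
  J3 runs 4 units, time = 36
  J5 runs 5 units, time = 41
  J1 runs 5 units, time = 46
  J5 runs 3 units, time = 49
Finish times: [46, 32, 36, 18, 49]
Average turnaround = 181/5 = 36.2

36.2


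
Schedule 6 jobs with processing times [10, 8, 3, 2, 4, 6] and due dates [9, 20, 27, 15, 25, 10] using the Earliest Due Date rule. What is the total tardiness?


Sort by due date (EDD order): [(10, 9), (6, 10), (2, 15), (8, 20), (4, 25), (3, 27)]
Compute completion times and tardiness:
  Job 1: p=10, d=9, C=10, tardiness=max(0,10-9)=1
  Job 2: p=6, d=10, C=16, tardiness=max(0,16-10)=6
  Job 3: p=2, d=15, C=18, tardiness=max(0,18-15)=3
  Job 4: p=8, d=20, C=26, tardiness=max(0,26-20)=6
  Job 5: p=4, d=25, C=30, tardiness=max(0,30-25)=5
  Job 6: p=3, d=27, C=33, tardiness=max(0,33-27)=6
Total tardiness = 27

27


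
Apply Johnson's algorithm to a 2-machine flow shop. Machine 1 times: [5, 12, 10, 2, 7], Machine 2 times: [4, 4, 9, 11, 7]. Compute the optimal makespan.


Apply Johnson's rule:
  Group 1 (a <= b): [(4, 2, 11), (5, 7, 7)]
  Group 2 (a > b): [(3, 10, 9), (1, 5, 4), (2, 12, 4)]
Optimal job order: [4, 5, 3, 1, 2]
Schedule:
  Job 4: M1 done at 2, M2 done at 13
  Job 5: M1 done at 9, M2 done at 20
  Job 3: M1 done at 19, M2 done at 29
  Job 1: M1 done at 24, M2 done at 33
  Job 2: M1 done at 36, M2 done at 40
Makespan = 40

40


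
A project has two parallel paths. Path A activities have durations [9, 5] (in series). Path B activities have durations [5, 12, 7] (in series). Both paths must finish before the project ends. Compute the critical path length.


Path A total = 9 + 5 = 14
Path B total = 5 + 12 + 7 = 24
Critical path = longest path = max(14, 24) = 24

24


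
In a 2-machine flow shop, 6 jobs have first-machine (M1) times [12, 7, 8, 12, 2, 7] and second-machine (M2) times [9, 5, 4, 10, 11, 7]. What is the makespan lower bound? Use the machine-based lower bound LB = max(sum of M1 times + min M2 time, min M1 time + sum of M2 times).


LB1 = sum(M1 times) + min(M2 times) = 48 + 4 = 52
LB2 = min(M1 times) + sum(M2 times) = 2 + 46 = 48
Lower bound = max(LB1, LB2) = max(52, 48) = 52

52


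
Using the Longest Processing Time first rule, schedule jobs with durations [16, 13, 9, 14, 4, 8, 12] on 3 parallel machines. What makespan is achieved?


Sort jobs in decreasing order (LPT): [16, 14, 13, 12, 9, 8, 4]
Assign each job to the least loaded machine:
  Machine 1: jobs [16, 8], load = 24
  Machine 2: jobs [14, 9, 4], load = 27
  Machine 3: jobs [13, 12], load = 25
Makespan = max load = 27

27
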